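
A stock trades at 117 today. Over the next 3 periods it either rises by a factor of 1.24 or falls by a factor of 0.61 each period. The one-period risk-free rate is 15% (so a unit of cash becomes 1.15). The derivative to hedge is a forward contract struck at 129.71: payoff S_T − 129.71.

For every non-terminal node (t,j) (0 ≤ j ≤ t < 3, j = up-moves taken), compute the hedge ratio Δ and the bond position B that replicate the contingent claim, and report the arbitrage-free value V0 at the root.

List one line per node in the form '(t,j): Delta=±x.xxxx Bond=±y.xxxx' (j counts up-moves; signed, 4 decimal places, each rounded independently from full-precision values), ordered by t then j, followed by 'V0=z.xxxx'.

(0,0): Delta=1.0000 Bond=-85.2864
(1,0): Delta=1.0000 Bond=-98.0794
(1,1): Delta=1.0000 Bond=-98.0794
(2,0): Delta=1.0000 Bond=-112.7913
(2,1): Delta=1.0000 Bond=-112.7913
(2,2): Delta=1.0000 Bond=-112.7913
V0=31.7136

The replicating-portfolio and risk-neutral prices coincide; use p* = (1.15−0.61)/(1.24−0.61) = 0.8571 for the latter.
Payoff layer (t=3): V(3,0)=-103.1532, V(3,1)=-75.7257, V(3,2)=-19.9715, V(3,3)=93.3650
Node (2,0) S=43.5357: V=(p*·-75.7257+(1−p*)·-103.1532)/1.15=-69.2556; Δ=(-75.7257−-103.1532)/(53.9843−26.5568)=1.0000; B=V−Δ·S=-112.7913
Node (2,1) S=88.4988: V=(p*·-19.9715+(1−p*)·-75.7257)/1.15=-24.2925; Δ=(-19.9715−-75.7257)/(109.7385−53.9843)=1.0000; B=V−Δ·S=-112.7913
Node (2,2) S=179.8992: V=(p*·93.3650+(1−p*)·-19.9715)/1.15=67.1079; Δ=(93.3650−-19.9715)/(223.0750−109.7385)=1.0000; B=V−Δ·S=-112.7913
Node (1,0) S=71.3700: V=(p*·-24.2925+(1−p*)·-69.2556)/1.15=-26.7094; Δ=(-24.2925−-69.2556)/(88.4988−43.5357)=1.0000; B=V−Δ·S=-98.0794
Node (1,1) S=145.0800: V=(p*·67.1079+(1−p*)·-24.2925)/1.15=47.0006; Δ=(67.1079−-24.2925)/(179.8992−88.4988)=1.0000; B=V−Δ·S=-98.0794
Node (0,0) S=117.0000: V=(p*·47.0006+(1−p*)·-26.7094)/1.15=31.7136; Δ=(47.0006−-26.7094)/(145.0800−71.3700)=1.0000; B=V−Δ·S=-85.2864
The time-0 hedge costs 31.7136, which is the no-arbitrage price.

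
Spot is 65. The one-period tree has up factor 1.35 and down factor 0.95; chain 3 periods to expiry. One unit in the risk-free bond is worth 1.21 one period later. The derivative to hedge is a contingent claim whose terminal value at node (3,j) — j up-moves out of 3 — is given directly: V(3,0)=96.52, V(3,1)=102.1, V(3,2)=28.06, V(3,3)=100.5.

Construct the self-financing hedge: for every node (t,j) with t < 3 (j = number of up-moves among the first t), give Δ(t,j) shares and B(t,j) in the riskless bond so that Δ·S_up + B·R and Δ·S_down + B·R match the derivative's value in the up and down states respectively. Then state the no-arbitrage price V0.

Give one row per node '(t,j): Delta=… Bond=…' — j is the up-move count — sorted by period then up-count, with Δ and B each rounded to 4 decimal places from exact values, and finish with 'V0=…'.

Since d<R<u, set p* = (R−d)/(u−d) = 0.6500; price each node as the discounted p*-expectation of its children.
Payoff layer (t=3): V(3,0)=96.5200, V(3,1)=102.1000, V(3,2)=28.0600, V(3,3)=100.5000
Node (2,0) S=58.6625: V=(p*·102.1000+(1−p*)·96.5200)/1.21=82.7661; Δ=(102.1000−96.5200)/(79.1944−55.7294)=0.2378; B=V−Δ·S=68.8161
Node (2,1) S=83.3625: V=(p*·28.0600+(1−p*)·102.1000)/1.21=44.6066; Δ=(28.0600−102.1000)/(112.5394−79.1944)=-2.2204; B=V−Δ·S=229.7066
Node (2,2) S=118.4625: V=(p*·100.5000+(1−p*)·28.0600)/1.21=62.1041; Δ=(100.5000−28.0600)/(159.9244−112.5394)=1.5288; B=V−Δ·S=-118.9959
Node (1,0) S=61.7500: V=(p*·44.6066+(1−p*)·82.7661)/1.21=47.9028; Δ=(44.6066−82.7661)/(83.3625−58.6625)=-1.5449; B=V−Δ·S=143.3016
Node (1,1) S=87.7500: V=(p*·62.1041+(1−p*)·44.6066)/1.21=46.2645; Δ=(62.1041−44.6066)/(118.4625−83.3625)=0.4985; B=V−Δ·S=2.5207
Node (0,0) S=65.0000: V=(p*·46.2645+(1−p*)·47.9028)/1.21=38.7090; Δ=(46.2645−47.9028)/(87.7500−61.7500)=-0.0630; B=V−Δ·S=42.8050
The time-0 hedge costs 38.7090, which is the no-arbitrage price.

(0,0): Delta=-0.0630 Bond=42.8050
(1,0): Delta=-1.5449 Bond=143.3016
(1,1): Delta=0.4985 Bond=2.5207
(2,0): Delta=0.2378 Bond=68.8161
(2,1): Delta=-2.2204 Bond=229.7066
(2,2): Delta=1.5288 Bond=-118.9959
V0=38.7090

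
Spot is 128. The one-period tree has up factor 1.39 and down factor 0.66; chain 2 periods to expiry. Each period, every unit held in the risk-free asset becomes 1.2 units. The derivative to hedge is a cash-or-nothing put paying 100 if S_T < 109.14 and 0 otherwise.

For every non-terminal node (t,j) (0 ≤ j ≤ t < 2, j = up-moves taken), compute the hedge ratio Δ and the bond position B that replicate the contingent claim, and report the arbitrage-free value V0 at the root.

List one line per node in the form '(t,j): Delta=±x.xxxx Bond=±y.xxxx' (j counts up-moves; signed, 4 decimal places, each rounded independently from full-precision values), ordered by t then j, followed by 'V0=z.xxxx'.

No-arbitrage ⇒ martingale measure with p* = (R−d)/(u−d) = 0.7397.
Terminal values V(2,·): V(2,0)=100.0000, V(2,1)=0.0000, V(2,2)=0.0000
(1,0): S=84.4800. Δ = (V_up−V_dn)/(S_up−S_dn) = (0.0000−100.0000)/(117.4272−55.7568) = -1.6215. V = [p*·0.0000 + (1−p*)·100.0000]/1.2 = 21.6895. B = V − Δ·S = 158.6758.
(1,1): S=177.9200. Δ = (V_up−V_dn)/(S_up−S_dn) = (0.0000−0.0000)/(247.3088−117.4272) = 0.0000. V = [p*·0.0000 + (1−p*)·0.0000]/1.2 = 0.0000. B = V − Δ·S = 0.0000.
(0,0): S=128.0000. Δ = (V_up−V_dn)/(S_up−S_dn) = (0.0000−21.6895)/(177.9200−84.4800) = -0.2321. V = [p*·0.0000 + (1−p*)·21.6895]/1.2 = 4.7043. B = V − Δ·S = 34.4160.
Self-financing check: at every node Δ·S+B equals the discounted successor values.

(0,0): Delta=-0.2321 Bond=34.4160
(1,0): Delta=-1.6215 Bond=158.6758
(1,1): Delta=0.0000 Bond=0.0000
V0=4.7043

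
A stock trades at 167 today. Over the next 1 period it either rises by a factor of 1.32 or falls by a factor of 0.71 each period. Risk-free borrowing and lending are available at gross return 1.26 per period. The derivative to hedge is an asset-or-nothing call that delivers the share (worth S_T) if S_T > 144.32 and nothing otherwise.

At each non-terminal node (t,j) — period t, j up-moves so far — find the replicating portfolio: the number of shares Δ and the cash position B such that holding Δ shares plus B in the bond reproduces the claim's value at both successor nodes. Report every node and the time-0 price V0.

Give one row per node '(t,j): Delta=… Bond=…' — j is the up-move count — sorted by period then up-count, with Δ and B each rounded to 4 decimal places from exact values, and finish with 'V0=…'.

Since d<R<u, set p* = (R−d)/(u−d) = 0.9016; price each node as the discounted p*-expectation of its children.
Payoff layer (t=1): V(1,0)=0.0000, V(1,1)=220.4400
Node (0,0) S=167.0000: V=(p*·220.4400+(1−p*)·0.0000)/1.26=157.7440; Δ=(220.4400−0.0000)/(220.4400−118.5700)=2.1639; B=V−Δ·S=-203.6331
Self-financing check: at every node Δ·S+B equals the discounted successor values.

(0,0): Delta=2.1639 Bond=-203.6331
V0=157.7440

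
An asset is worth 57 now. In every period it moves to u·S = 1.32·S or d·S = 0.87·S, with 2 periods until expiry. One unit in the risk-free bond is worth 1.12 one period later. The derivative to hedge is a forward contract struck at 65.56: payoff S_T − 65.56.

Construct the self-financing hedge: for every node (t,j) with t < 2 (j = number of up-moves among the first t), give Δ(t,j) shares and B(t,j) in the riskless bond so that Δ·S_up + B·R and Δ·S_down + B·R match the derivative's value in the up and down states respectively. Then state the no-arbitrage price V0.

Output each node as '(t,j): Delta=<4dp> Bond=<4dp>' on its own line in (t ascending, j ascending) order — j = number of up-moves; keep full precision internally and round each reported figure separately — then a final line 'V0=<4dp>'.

(0,0): Delta=1.0000 Bond=-52.2640
(1,0): Delta=1.0000 Bond=-58.5357
(1,1): Delta=1.0000 Bond=-58.5357
V0=4.7360

The replicating-portfolio and risk-neutral prices coincide; use p* = (1.12−0.87)/(1.32−0.87) = 0.5556 for the latter.
Payoff layer (t=2): V(2,0)=-22.4167, V(2,1)=-0.1012, V(2,2)=33.7568
Node (1,0) S=49.5900: V=(p*·-0.1012+(1−p*)·-22.4167)/1.12=-8.9457; Δ=(-0.1012−-22.4167)/(65.4588−43.1433)=1.0000; B=V−Δ·S=-58.5357
Node (1,1) S=75.2400: V=(p*·33.7568+(1−p*)·-0.1012)/1.12=16.7043; Δ=(33.7568−-0.1012)/(99.3168−65.4588)=1.0000; B=V−Δ·S=-58.5357
Node (0,0) S=57.0000: V=(p*·16.7043+(1−p*)·-8.9457)/1.12=4.7360; Δ=(16.7043−-8.9457)/(75.2400−49.5900)=1.0000; B=V−Δ·S=-52.2640
Check: Δ(0,0)·S0 + B(0,0) = 4.7360 = V0.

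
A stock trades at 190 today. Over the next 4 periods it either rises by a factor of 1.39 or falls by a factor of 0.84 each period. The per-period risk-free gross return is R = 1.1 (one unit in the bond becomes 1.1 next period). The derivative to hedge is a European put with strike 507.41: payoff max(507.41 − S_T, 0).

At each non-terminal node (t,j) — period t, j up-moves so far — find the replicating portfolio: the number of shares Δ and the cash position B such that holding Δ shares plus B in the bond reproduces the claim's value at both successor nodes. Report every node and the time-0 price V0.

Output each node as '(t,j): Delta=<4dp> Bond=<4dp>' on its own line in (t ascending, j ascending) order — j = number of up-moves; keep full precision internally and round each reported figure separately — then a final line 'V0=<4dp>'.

(0,0): Delta=-0.8467 Bond=324.3229
(1,0): Delta=-1.0000 Bond=381.2246
(1,1): Delta=-0.7433 Bond=329.4622
(2,0): Delta=-1.0000 Bond=419.3471
(2,1): Delta=-1.0000 Bond=419.3471
(2,2): Delta=-0.5703 Bond=298.9000
(3,0): Delta=-1.0000 Bond=461.2818
(3,1): Delta=-1.0000 Bond=461.2818
(3,2): Delta=-1.0000 Bond=461.2818
(3,3): Delta=-0.2807 Bond=181.0106
V0=163.4532

Since d<R<u, set p* = (R−d)/(u−d) = 0.4727; price each node as the discounted p*-expectation of its children.
Terminal values V(4,·): V(4,0)=412.8144, V(4,1)=350.8769, V(4,2)=248.3849, V(4,3)=78.7852, V(4,4)=0.0000
  t=3,j=0: stock 112.6138 → up 156.5331 (V=350.8769), down 94.5956 (V=412.8144). Price 348.6681; hedge Δ=-1.0000, bond B=461.2818.
  t=3,j=1: stock 186.3490 → up 259.0251 (V=248.3849), down 156.5331 (V=350.8769). Price 274.9329; hedge Δ=-1.0000, bond B=461.2818.
  t=3,j=2: stock 308.3632 → up 428.6248 (V=78.7852), down 259.0251 (V=248.3849). Price 152.9187; hedge Δ=-1.0000, bond B=461.2818.
  t=3,j=3: stock 510.2676 → up 709.2720 (V=0.0000), down 428.6248 (V=78.7852). Price 37.7648; hedge Δ=-0.2807, bond B=181.0106.
  t=2,j=0: stock 134.0640 → up 186.3490 (V=274.9329), down 112.6138 (V=348.6681). Price 285.2831; hedge Δ=-1.0000, bond B=419.3471.
  t=2,j=1: stock 221.8440 → up 308.3632 (V=152.9187), down 186.3490 (V=274.9329). Price 197.5031; hedge Δ=-1.0000, bond B=419.3471.
  t=2,j=2: stock 367.0990 → up 510.2676 (V=37.7648), down 308.3632 (V=152.9187). Price 89.5294; hedge Δ=-0.5703, bond B=298.9000.
  t=1,j=0: stock 159.6000 → up 221.8440 (V=197.5031), down 134.0640 (V=285.2831). Price 221.6246; hedge Δ=-1.0000, bond B=381.2246.
  t=1,j=1: stock 264.1000 → up 367.0990 (V=89.5294), down 221.8440 (V=197.5031). Price 133.1463; hedge Δ=-0.7433, bond B=329.4622.
  t=0,j=0: stock 190.0000 → up 264.1000 (V=133.1463), down 159.6000 (V=221.6246). Price 163.4532; hedge Δ=-0.8467, bond B=324.3229.
Each (Δ,B) replicates both successor values, so the strategy is self-financing and V0 is arbitrage-free.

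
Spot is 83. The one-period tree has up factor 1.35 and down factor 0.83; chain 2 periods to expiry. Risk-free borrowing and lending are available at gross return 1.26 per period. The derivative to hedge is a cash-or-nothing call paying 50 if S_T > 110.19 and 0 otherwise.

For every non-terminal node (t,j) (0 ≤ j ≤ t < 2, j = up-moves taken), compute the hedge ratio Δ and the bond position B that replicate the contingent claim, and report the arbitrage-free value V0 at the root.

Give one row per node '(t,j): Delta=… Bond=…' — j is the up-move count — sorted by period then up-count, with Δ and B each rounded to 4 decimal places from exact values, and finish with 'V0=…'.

(0,0): Delta=0.7603 Bond=-41.5689
(1,0): Delta=0.0000 Bond=0.0000
(1,1): Delta=0.8581 Bond=-63.3394
V0=21.5357

Risk-neutral probability p* = (R−d)/(u−d) = (1.26−0.83)/(1.35−0.83) = 0.8269.
Terminal values V(2,·): V(2,0)=0.0000, V(2,1)=0.0000, V(2,2)=50.0000
  t=1,j=0: stock 68.8900 → up 93.0015 (V=0.0000), down 57.1787 (V=0.0000). Price 0.0000; hedge Δ=0.0000, bond B=0.0000.
  t=1,j=1: stock 112.0500 → up 151.2675 (V=50.0000), down 93.0015 (V=0.0000). Price 32.8144; hedge Δ=0.8581, bond B=-63.3394.
  t=0,j=0: stock 83.0000 → up 112.0500 (V=32.8144), down 68.8900 (V=0.0000). Price 21.5357; hedge Δ=0.7603, bond B=-41.5689.
Self-financing check: at every node Δ·S+B equals the discounted successor values.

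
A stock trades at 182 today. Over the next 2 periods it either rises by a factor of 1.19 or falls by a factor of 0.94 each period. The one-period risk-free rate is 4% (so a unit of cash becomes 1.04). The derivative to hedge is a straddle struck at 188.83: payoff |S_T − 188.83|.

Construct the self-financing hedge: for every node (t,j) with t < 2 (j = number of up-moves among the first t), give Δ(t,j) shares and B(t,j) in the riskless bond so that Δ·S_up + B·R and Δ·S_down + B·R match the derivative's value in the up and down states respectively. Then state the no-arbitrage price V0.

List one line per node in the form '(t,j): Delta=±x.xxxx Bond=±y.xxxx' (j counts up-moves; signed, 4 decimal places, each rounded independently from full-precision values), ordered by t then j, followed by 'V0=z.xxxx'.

(0,0): Delta=0.2896 Bond=-26.6360
(1,0): Delta=-0.3100 Bond=74.8759
(1,1): Delta=1.0000 Bond=-181.5673
V0=26.0650

The replicating-portfolio and risk-neutral prices coincide; use p* = (1.04−0.94)/(1.19−0.94) = 0.4000 for the latter.
Payoff layer (t=2): V(2,0)=28.0148, V(2,1)=14.7552, V(2,2)=68.9002
Node (1,0) S=171.0800: V=(p*·14.7552+(1−p*)·28.0148)/1.04=21.8375; Δ=(14.7552−28.0148)/(203.5852−160.8152)=-0.3100; B=V−Δ·S=74.8759
Node (1,1) S=216.5800: V=(p*·68.9002+(1−p*)·14.7552)/1.04=35.0127; Δ=(68.9002−14.7552)/(257.7302−203.5852)=1.0000; B=V−Δ·S=-181.5673
Node (0,0) S=182.0000: V=(p*·35.0127+(1−p*)·21.8375)/1.04=26.0650; Δ=(35.0127−21.8375)/(216.5800−171.0800)=0.2896; B=V−Δ·S=-26.6360
The time-0 hedge costs 26.0650, which is the no-arbitrage price.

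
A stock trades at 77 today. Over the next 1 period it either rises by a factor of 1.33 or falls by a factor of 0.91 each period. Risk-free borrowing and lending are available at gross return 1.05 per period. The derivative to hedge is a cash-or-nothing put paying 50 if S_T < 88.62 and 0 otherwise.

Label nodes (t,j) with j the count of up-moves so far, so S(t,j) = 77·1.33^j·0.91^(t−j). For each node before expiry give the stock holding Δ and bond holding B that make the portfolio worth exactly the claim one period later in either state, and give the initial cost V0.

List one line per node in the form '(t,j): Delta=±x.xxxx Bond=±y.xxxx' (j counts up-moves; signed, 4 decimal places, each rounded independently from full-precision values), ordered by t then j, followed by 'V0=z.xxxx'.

Under the risk-neutral measure, an up-move has probability p* = (R−d)/(u−d) = 0.3333 and values discount at R = 1.05.
Terminal payoffs: V(1,0)=50.0000, V(1,1)=0.0000
  t=0,j=0: stock 77.0000 → up 102.4100 (V=0.0000), down 70.0700 (V=50.0000). Price 31.7460; hedge Δ=-1.5461, bond B=150.7937.
Self-financing check: at every node Δ·S+B equals the discounted successor values.

(0,0): Delta=-1.5461 Bond=150.7937
V0=31.7460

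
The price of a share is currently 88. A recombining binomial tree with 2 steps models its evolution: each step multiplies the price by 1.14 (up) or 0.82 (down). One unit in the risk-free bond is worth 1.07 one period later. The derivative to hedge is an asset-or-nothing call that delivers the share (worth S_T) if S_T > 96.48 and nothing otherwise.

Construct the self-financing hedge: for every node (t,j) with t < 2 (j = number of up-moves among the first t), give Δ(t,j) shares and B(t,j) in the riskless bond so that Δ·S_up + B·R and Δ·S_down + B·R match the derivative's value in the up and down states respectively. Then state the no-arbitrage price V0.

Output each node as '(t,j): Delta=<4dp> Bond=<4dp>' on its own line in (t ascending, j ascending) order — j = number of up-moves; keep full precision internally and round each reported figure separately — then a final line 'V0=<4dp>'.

(0,0): Delta=2.9653 Bond=-199.9764
(1,0): Delta=0.0000 Bond=0.0000
(1,1): Delta=3.5625 Bond=-273.8877
V0=60.9684

Under the risk-neutral measure, an up-move has probability p* = (R−d)/(u−d) = 0.7813 and values discount at R = 1.07.
Terminal values V(2,·): V(2,0)=0.0000, V(2,1)=0.0000, V(2,2)=114.3648
Node (1,0) S=72.1600: V=(p*·0.0000+(1−p*)·0.0000)/1.07=0.0000; Δ=(0.0000−0.0000)/(82.2624−59.1712)=0.0000; B=V−Δ·S=0.0000
Node (1,1) S=100.3200: V=(p*·114.3648+(1−p*)·0.0000)/1.07=83.5023; Δ=(114.3648−0.0000)/(114.3648−82.2624)=3.5625; B=V−Δ·S=-273.8877
Node (0,0) S=88.0000: V=(p*·83.5023+(1−p*)·0.0000)/1.07=60.9684; Δ=(83.5023−0.0000)/(100.3200−72.1600)=2.9653; B=V−Δ·S=-199.9764
The time-0 hedge costs 60.9684, which is the no-arbitrage price.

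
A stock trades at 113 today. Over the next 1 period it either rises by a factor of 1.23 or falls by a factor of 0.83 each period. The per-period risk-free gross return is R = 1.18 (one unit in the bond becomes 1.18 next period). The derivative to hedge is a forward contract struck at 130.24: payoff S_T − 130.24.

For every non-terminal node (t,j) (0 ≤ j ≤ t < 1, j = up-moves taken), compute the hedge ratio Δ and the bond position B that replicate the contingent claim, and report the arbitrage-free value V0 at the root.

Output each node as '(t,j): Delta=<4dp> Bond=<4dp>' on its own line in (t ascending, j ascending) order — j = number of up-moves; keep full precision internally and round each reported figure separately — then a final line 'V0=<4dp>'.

Since d<R<u, set p* = (R−d)/(u−d) = 0.8750; price each node as the discounted p*-expectation of its children.
Terminal payoffs: V(1,0)=-36.4500, V(1,1)=8.7500
Node (0,0) S=113.0000: V=(p*·8.7500+(1−p*)·-36.4500)/1.18=2.6271; Δ=(8.7500−-36.4500)/(138.9900−93.7900)=1.0000; B=V−Δ·S=-110.3729
Self-financing check: at every node Δ·S+B equals the discounted successor values.

(0,0): Delta=1.0000 Bond=-110.3729
V0=2.6271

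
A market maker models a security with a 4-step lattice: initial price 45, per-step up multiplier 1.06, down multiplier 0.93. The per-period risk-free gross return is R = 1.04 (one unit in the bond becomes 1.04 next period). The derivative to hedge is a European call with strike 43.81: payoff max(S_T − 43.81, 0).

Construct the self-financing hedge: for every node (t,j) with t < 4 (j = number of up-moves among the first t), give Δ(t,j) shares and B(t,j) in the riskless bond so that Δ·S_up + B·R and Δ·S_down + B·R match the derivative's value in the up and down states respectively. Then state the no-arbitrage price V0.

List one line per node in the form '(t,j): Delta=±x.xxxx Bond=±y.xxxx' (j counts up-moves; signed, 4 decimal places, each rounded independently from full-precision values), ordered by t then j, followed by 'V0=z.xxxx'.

(0,0): Delta=0.9445 Bond=-34.8808
(1,0): Delta=0.7342 Bond=-27.4755
(1,1): Delta=0.9780 Bond=-37.8762
(2,0): Delta=0.0000 Bond=0.0000
(2,1): Delta=0.8513 Bond=-33.7698
(2,2): Delta=0.9982 Bond=-40.4133
(3,0): Delta=0.0000 Bond=0.0000
(3,1): Delta=0.0000 Bond=0.0000
(3,2): Delta=0.9871 Bond=-41.5062
(3,3): Delta=1.0000 Bond=-42.1250
V0=7.6201

No-arbitrage ⇒ martingale measure with p* = (R−d)/(u−d) = 0.8462.
Terminal payoffs: V(4,0)=0.0000, V(4,1)=0.0000, V(4,2)=0.0000, V(4,3)=6.0340, V(4,4)=13.0015
  t=3,j=0: stock 36.1961 → up 38.3678 (V=0.0000), down 33.6623 (V=0.0000). Price 0.0000; hedge Δ=0.0000, bond B=0.0000.
  t=3,j=1: stock 41.2557 → up 43.7311 (V=0.0000), down 38.3678 (V=0.0000). Price 0.0000; hedge Δ=0.0000, bond B=0.0000.
  t=3,j=2: stock 47.0227 → up 49.8440 (V=6.0340), down 43.7311 (V=0.0000). Price 4.9093; hedge Δ=0.9871, bond B=-41.5062.
  t=3,j=3: stock 53.5957 → up 56.8115 (V=13.0015), down 49.8440 (V=6.0340). Price 11.4707; hedge Δ=1.0000, bond B=-42.1250.
  t=2,j=0: stock 38.9205 → up 41.2557 (V=0.0000), down 36.1961 (V=0.0000). Price 0.0000; hedge Δ=0.0000, bond B=0.0000.
  t=2,j=1: stock 44.3610 → up 47.0227 (V=4.9093), down 41.2557 (V=0.0000). Price 3.9943; hedge Δ=0.8513, bond B=-33.7698.
  t=2,j=2: stock 50.5620 → up 53.5957 (V=11.4707), down 47.0227 (V=4.9093). Price 10.0589; hedge Δ=0.9982, bond B=-40.4133.
  t=1,j=0: stock 41.8500 → up 44.3610 (V=3.9943), down 38.9205 (V=0.0000). Price 3.2498; hedge Δ=0.7342, bond B=-27.4755.
  t=1,j=1: stock 47.7000 → up 50.5620 (V=10.0589), down 44.3610 (V=3.9943). Price 8.7749; hedge Δ=0.9780, bond B=-37.8762.
  t=0,j=0: stock 45.0000 → up 47.7000 (V=8.7749), down 41.8500 (V=3.2498). Price 7.6201; hedge Δ=0.9445, bond B=-34.8808.
Check: Δ(0,0)·S0 + B(0,0) = 7.6201 = V0.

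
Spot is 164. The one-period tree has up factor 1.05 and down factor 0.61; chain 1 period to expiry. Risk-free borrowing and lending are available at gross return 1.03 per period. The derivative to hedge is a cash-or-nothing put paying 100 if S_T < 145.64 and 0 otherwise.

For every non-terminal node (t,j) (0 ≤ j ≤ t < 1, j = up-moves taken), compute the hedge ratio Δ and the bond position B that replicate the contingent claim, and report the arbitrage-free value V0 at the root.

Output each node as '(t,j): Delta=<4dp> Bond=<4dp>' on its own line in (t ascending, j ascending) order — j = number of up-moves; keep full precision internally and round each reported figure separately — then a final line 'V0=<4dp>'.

Under the risk-neutral measure, an up-move has probability p* = (R−d)/(u−d) = 0.9545 and values discount at R = 1.03.
Terminal values V(1,·): V(1,0)=100.0000, V(1,1)=0.0000
Node (0,0) S=164.0000: V=(p*·0.0000+(1−p*)·100.0000)/1.03=4.4131; Δ=(0.0000−100.0000)/(172.2000−100.0400)=-1.3858; B=V−Δ·S=231.6858
Self-financing check: at every node Δ·S+B equals the discounted successor values.

(0,0): Delta=-1.3858 Bond=231.6858
V0=4.4131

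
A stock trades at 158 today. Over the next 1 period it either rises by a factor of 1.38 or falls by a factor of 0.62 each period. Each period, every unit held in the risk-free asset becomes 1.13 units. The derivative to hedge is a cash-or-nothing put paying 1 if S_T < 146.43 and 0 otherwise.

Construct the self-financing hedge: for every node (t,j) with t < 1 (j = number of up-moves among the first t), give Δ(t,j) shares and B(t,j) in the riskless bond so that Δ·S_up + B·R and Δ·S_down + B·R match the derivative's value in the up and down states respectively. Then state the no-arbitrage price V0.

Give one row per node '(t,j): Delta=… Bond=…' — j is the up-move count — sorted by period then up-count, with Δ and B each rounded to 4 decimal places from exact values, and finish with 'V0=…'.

(0,0): Delta=-0.0083 Bond=1.6069
V0=0.2911

The replicating-portfolio and risk-neutral prices coincide; use p* = (1.13−0.62)/(1.38−0.62) = 0.6711 for the latter.
Payoff layer (t=1): V(1,0)=1.0000, V(1,1)=0.0000
(0,0): S=158.0000. Δ = (V_up−V_dn)/(S_up−S_dn) = (0.0000−1.0000)/(218.0400−97.9600) = -0.0083. V = [p*·0.0000 + (1−p*)·1.0000]/1.13 = 0.2911. B = V − Δ·S = 1.6069.
Each (Δ,B) replicates both successor values, so the strategy is self-financing and V0 is arbitrage-free.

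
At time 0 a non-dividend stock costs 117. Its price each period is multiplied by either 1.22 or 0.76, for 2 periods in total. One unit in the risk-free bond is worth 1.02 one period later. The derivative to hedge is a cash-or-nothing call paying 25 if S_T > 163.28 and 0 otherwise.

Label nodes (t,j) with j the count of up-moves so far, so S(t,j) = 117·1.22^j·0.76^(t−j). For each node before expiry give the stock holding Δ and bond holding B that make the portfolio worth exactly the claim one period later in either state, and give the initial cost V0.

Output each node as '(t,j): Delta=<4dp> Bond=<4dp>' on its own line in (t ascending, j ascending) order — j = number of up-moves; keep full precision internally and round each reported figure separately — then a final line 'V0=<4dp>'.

Risk-neutral probability p* = (R−d)/(u−d) = (1.02−0.76)/(1.22−0.76) = 0.5652.
Terminal payoffs: V(2,0)=0.0000, V(2,1)=0.0000, V(2,2)=25.0000
(1,0): S=88.9200. Δ = (V_up−V_dn)/(S_up−S_dn) = (0.0000−0.0000)/(108.4824−67.5792) = 0.0000. V = [p*·0.0000 + (1−p*)·0.0000]/1.02 = 0.0000. B = V − Δ·S = 0.0000.
(1,1): S=142.7400. Δ = (V_up−V_dn)/(S_up−S_dn) = (25.0000−0.0000)/(174.1428−108.4824) = 0.3807. V = [p*·25.0000 + (1−p*)·0.0000]/1.02 = 13.8534. B = V − Δ·S = -40.4945.
(0,0): S=117.0000. Δ = (V_up−V_dn)/(S_up−S_dn) = (13.8534−0.0000)/(142.7400−88.9200) = 0.2574. V = [p*·13.8534 + (1−p*)·0.0000]/1.02 = 7.6766. B = V − Δ·S = -22.4394.
Root portfolio cost Δ·117+B reproduces V0=7.6766.

(0,0): Delta=0.2574 Bond=-22.4394
(1,0): Delta=0.0000 Bond=0.0000
(1,1): Delta=0.3807 Bond=-40.4945
V0=7.6766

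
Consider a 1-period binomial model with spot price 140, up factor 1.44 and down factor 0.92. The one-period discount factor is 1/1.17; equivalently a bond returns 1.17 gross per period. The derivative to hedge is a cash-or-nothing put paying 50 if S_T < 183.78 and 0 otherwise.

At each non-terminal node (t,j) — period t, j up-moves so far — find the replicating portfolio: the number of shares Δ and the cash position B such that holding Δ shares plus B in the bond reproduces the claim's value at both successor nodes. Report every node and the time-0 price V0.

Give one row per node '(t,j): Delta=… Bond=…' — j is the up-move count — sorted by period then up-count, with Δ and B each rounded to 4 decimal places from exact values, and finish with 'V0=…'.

(0,0): Delta=-0.6868 Bond=118.3432
V0=22.1893

Risk-neutral probability p* = (R−d)/(u−d) = (1.17−0.92)/(1.44−0.92) = 0.4808.
Terminal values V(1,·): V(1,0)=50.0000, V(1,1)=0.0000
  t=0,j=0: stock 140.0000 → up 201.6000 (V=0.0000), down 128.8000 (V=50.0000). Price 22.1893; hedge Δ=-0.6868, bond B=118.3432.
Each (Δ,B) replicates both successor values, so the strategy is self-financing and V0 is arbitrage-free.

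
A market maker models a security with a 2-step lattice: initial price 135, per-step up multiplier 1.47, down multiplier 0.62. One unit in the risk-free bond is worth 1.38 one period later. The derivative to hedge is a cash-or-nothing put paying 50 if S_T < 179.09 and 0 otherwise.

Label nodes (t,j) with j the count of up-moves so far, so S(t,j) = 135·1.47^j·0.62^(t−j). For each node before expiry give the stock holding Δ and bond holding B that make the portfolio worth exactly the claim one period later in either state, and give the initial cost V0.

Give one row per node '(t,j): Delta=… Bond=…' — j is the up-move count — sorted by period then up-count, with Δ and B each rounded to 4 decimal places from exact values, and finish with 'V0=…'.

Under the risk-neutral measure, an up-move has probability p* = (R−d)/(u−d) = 0.8941 and values discount at R = 1.38.
At expiry t=2: V(2,0)=50.0000, V(2,1)=50.0000, V(2,2)=0.0000
Node (1,0) S=83.7000: V=(p*·50.0000+(1−p*)·50.0000)/1.38=36.2319; Δ=(50.0000−50.0000)/(123.0390−51.8940)=0.0000; B=V−Δ·S=36.2319
Node (1,1) S=198.4500: V=(p*·0.0000+(1−p*)·50.0000)/1.38=3.8363; Δ=(0.0000−50.0000)/(291.7215−123.0390)=-0.2964; B=V−Δ·S=62.6598
Node (0,0) S=135.0000: V=(p*·3.8363+(1−p*)·36.2319)/1.38=5.2655; Δ=(3.8363−36.2319)/(198.4500−83.7000)=-0.2823; B=V−Δ·S=43.3780
The time-0 hedge costs 5.2655, which is the no-arbitrage price.

(0,0): Delta=-0.2823 Bond=43.3780
(1,0): Delta=0.0000 Bond=36.2319
(1,1): Delta=-0.2964 Bond=62.6598
V0=5.2655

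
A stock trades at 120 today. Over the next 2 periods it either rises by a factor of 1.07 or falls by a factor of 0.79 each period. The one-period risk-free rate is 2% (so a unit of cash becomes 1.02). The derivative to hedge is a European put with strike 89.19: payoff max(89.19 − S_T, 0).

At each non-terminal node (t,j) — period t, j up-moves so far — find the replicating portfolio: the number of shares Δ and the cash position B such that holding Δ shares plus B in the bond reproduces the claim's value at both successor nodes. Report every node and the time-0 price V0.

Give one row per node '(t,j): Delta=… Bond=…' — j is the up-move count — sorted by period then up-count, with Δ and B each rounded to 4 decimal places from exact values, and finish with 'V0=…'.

(0,0): Delta=-0.0745 Bond=9.3781
(1,0): Delta=-0.5387 Bond=53.5674
(1,1): Delta=0.0000 Bond=0.0000
V0=0.4382

The replicating-portfolio and risk-neutral prices coincide; use p* = (1.02−0.79)/(1.07−0.79) = 0.8214 for the latter.
Terminal payoffs: V(2,0)=14.2980, V(2,1)=0.0000, V(2,2)=0.0000
  t=1,j=0: stock 94.8000 → up 101.4360 (V=0.0000), down 74.8920 (V=14.2980). Price 2.5032; hedge Δ=-0.5387, bond B=53.5674.
  t=1,j=1: stock 128.4000 → up 137.3880 (V=0.0000), down 101.4360 (V=0.0000). Price 0.0000; hedge Δ=0.0000, bond B=0.0000.
  t=0,j=0: stock 120.0000 → up 128.4000 (V=0.0000), down 94.8000 (V=2.5032). Price 0.4382; hedge Δ=-0.0745, bond B=9.3781.
Check: Δ(0,0)·S0 + B(0,0) = 0.4382 = V0.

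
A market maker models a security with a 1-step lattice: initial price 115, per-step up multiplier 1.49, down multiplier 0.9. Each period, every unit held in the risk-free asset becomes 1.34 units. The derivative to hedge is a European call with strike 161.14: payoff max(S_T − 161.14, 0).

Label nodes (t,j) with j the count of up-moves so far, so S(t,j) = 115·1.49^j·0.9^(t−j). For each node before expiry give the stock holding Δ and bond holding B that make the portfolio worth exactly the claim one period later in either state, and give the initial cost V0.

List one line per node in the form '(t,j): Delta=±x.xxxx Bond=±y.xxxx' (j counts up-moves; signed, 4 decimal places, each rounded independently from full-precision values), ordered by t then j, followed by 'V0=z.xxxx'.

(0,0): Delta=0.1505 Bond=-11.6228
V0=5.6823

Under the risk-neutral measure, an up-move has probability p* = (R−d)/(u−d) = 0.7458 and values discount at R = 1.34.
Terminal values V(1,·): V(1,0)=0.0000, V(1,1)=10.2100
Node (0,0) S=115.0000: V=(p*·10.2100+(1−p*)·0.0000)/1.34=5.6823; Δ=(10.2100−0.0000)/(171.3500−103.5000)=0.1505; B=V−Δ·S=-11.6228
Root portfolio cost Δ·115+B reproduces V0=5.6823.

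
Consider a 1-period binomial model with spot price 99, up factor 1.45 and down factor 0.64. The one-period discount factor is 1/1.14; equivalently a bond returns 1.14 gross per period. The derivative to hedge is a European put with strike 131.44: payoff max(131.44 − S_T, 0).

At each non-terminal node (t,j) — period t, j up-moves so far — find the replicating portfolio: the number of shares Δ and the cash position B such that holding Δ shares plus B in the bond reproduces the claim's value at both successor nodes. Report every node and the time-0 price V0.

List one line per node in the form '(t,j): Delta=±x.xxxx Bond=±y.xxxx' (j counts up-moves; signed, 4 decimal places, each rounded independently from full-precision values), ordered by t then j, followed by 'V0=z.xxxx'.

The replicating-portfolio and risk-neutral prices coincide; use p* = (1.14−0.64)/(1.45−0.64) = 0.6173 for the latter.
Terminal values V(1,·): V(1,0)=68.0800, V(1,1)=0.0000
(0,0): S=99.0000. Δ = (V_up−V_dn)/(S_up−S_dn) = (0.0000−68.0800)/(143.5500−63.3600) = -0.8490. V = [p*·0.0000 + (1−p*)·68.0800]/1.14 = 22.8555. B = V − Δ·S = 106.9049.
Root portfolio cost Δ·99+B reproduces V0=22.8555.

(0,0): Delta=-0.8490 Bond=106.9049
V0=22.8555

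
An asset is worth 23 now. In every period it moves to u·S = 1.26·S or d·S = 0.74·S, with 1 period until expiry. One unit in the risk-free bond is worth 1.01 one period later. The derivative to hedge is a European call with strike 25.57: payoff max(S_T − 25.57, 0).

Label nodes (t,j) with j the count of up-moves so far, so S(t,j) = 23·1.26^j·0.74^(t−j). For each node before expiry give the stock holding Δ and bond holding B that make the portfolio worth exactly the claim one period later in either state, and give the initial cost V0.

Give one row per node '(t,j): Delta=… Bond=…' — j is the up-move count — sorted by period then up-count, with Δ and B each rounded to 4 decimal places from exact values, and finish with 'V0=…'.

The replicating-portfolio and risk-neutral prices coincide; use p* = (1.01−0.74)/(1.26−0.74) = 0.5192 for the latter.
Terminal values V(1,·): V(1,0)=0.0000, V(1,1)=3.4100
  t=0,j=0: stock 23.0000 → up 28.9800 (V=3.4100), down 17.0200 (V=0.0000). Price 1.7530; hedge Δ=0.2851, bond B=-4.8046.
The time-0 hedge costs 1.7530, which is the no-arbitrage price.

(0,0): Delta=0.2851 Bond=-4.8046
V0=1.7530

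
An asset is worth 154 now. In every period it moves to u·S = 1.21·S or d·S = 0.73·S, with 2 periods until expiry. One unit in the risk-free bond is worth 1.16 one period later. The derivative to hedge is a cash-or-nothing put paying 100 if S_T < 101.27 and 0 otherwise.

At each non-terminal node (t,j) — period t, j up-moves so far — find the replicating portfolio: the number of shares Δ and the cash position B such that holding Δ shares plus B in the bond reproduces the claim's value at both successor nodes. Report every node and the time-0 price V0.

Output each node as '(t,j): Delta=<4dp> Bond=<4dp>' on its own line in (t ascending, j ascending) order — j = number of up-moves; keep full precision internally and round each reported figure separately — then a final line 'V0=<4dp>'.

The replicating-portfolio and risk-neutral prices coincide; use p* = (1.16−0.73)/(1.21−0.73) = 0.8958 for the latter.
Terminal values V(2,·): V(2,0)=100.0000, V(2,1)=0.0000, V(2,2)=0.0000
Node (1,0) S=112.4200: V=(p*·0.0000+(1−p*)·100.0000)/1.16=8.9799; Δ=(0.0000−100.0000)/(136.0282−82.0666)=-1.8532; B=V−Δ·S=217.3132
Node (1,1) S=186.3400: V=(p*·0.0000+(1−p*)·0.0000)/1.16=0.0000; Δ=(0.0000−0.0000)/(225.4714−136.0282)=0.0000; B=V−Δ·S=0.0000
Node (0,0) S=154.0000: V=(p*·0.0000+(1−p*)·8.9799)/1.16=0.8064; Δ=(0.0000−8.9799)/(186.3400−112.4200)=-0.1215; B=V−Δ·S=19.5145
Self-financing check: at every node Δ·S+B equals the discounted successor values.

(0,0): Delta=-0.1215 Bond=19.5145
(1,0): Delta=-1.8532 Bond=217.3132
(1,1): Delta=0.0000 Bond=0.0000
V0=0.8064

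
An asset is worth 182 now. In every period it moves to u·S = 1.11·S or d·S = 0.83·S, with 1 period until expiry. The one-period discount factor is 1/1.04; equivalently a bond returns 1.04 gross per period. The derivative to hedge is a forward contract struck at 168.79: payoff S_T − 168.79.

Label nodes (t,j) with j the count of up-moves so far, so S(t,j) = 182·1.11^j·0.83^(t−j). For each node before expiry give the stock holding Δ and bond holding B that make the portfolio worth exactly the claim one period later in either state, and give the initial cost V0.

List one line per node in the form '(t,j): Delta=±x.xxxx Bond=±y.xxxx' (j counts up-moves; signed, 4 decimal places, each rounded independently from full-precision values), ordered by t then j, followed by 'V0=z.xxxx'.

(0,0): Delta=1.0000 Bond=-162.2981
V0=19.7019

Risk-neutral probability p* = (R−d)/(u−d) = (1.04−0.83)/(1.11−0.83) = 0.7500.
At expiry t=1: V(1,0)=-17.7300, V(1,1)=33.2300
  t=0,j=0: stock 182.0000 → up 202.0200 (V=33.2300), down 151.0600 (V=-17.7300). Price 19.7019; hedge Δ=1.0000, bond B=-162.2981.
The time-0 hedge costs 19.7019, which is the no-arbitrage price.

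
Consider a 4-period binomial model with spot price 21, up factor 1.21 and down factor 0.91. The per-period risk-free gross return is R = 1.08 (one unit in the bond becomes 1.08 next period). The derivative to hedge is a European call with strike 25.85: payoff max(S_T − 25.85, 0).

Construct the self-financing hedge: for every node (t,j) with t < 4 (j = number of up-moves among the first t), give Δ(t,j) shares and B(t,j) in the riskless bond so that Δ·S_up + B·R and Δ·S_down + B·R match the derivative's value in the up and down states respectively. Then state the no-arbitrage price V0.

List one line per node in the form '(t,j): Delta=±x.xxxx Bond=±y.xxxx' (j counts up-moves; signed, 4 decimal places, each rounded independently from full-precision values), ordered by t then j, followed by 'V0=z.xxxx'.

The replicating-portfolio and risk-neutral prices coincide; use p* = (1.08−0.91)/(1.21−0.91) = 0.5667 for the latter.
At expiry t=4: V(4,0)=0.0000, V(4,1)=0.0000, V(4,2)=0.0000, V(4,3)=8.0045, V(4,4)=19.1654
  t=3,j=0: stock 15.8250 → up 19.1482 (V=0.0000), down 14.4007 (V=0.0000). Price 0.0000; hedge Δ=0.0000, bond B=0.0000.
  t=3,j=1: stock 21.0420 → up 25.4608 (V=0.0000), down 19.1482 (V=0.0000). Price 0.0000; hedge Δ=0.0000, bond B=0.0000.
  t=3,j=2: stock 27.9790 → up 33.8545 (V=8.0045), down 25.4608 (V=0.0000). Price 4.1999; hedge Δ=0.9536, bond B=-22.4819.
  t=3,j=3: stock 37.2028 → up 45.0154 (V=19.1654), down 33.8545 (V=8.0045). Price 13.2676; hedge Δ=1.0000, bond B=-23.9352.
  t=2,j=0: stock 17.3901 → up 21.0420 (V=0.0000), down 15.8250 (V=0.0000). Price 0.0000; hedge Δ=0.0000, bond B=0.0000.
  t=2,j=1: stock 23.1231 → up 27.9790 (V=4.1999), down 21.0420 (V=0.0000). Price 2.2037; hedge Δ=0.6054, bond B=-11.7960.
  t=2,j=2: stock 30.7461 → up 37.2028 (V=13.2676), down 27.9790 (V=4.1999). Price 8.6465; hedge Δ=0.9831, bond B=-21.5791.
  t=1,j=0: stock 19.1100 → up 23.1231 (V=2.2037), down 17.3901 (V=0.0000). Price 1.1562; hedge Δ=0.3844, bond B=-6.1893.
  t=1,j=1: stock 25.4100 → up 30.7461 (V=8.6465), down 23.1231 (V=2.2037). Price 5.4209; hedge Δ=0.8452, bond B=-16.0553.
  t=0,j=0: stock 21.0000 → up 25.4100 (V=5.4209), down 19.1100 (V=1.1562). Price 3.3082; hedge Δ=0.6769, bond B=-10.9074.
The time-0 hedge costs 3.3082, which is the no-arbitrage price.

(0,0): Delta=0.6769 Bond=-10.9074
(1,0): Delta=0.3844 Bond=-6.1893
(1,1): Delta=0.8452 Bond=-16.0553
(2,0): Delta=0.0000 Bond=0.0000
(2,1): Delta=0.6054 Bond=-11.7960
(2,2): Delta=0.9831 Bond=-21.5791
(3,0): Delta=0.0000 Bond=0.0000
(3,1): Delta=0.0000 Bond=0.0000
(3,2): Delta=0.9536 Bond=-22.4819
(3,3): Delta=1.0000 Bond=-23.9352
V0=3.3082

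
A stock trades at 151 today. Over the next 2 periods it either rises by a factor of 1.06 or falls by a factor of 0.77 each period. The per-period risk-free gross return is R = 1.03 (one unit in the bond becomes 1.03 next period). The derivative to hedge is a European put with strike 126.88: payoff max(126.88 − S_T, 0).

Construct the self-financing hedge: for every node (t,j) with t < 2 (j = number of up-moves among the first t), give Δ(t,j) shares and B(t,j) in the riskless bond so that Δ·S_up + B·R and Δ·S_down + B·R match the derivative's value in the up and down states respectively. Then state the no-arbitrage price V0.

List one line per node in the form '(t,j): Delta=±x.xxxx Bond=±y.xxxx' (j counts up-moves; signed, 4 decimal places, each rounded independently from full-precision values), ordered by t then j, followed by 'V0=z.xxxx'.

No-arbitrage ⇒ martingale measure with p* = (R−d)/(u−d) = 0.8966.
Terminal payoffs: V(2,0)=37.3521, V(2,1)=3.6338, V(2,2)=0.0000
Node (1,0) S=116.2700: V=(p*·3.6338+(1−p*)·37.3521)/1.03=6.9145; Δ=(3.6338−37.3521)/(123.2462−89.5279)=-1.0000; B=V−Δ·S=123.1845
Node (1,1) S=160.0600: V=(p*·0.0000+(1−p*)·3.6338)/1.03=0.3650; Δ=(0.0000−3.6338)/(169.6636−123.2462)=-0.0783; B=V−Δ·S=12.8953
Node (0,0) S=151.0000: V=(p*·0.3650+(1−p*)·6.9145)/1.03=1.0121; Δ=(0.3650−6.9145)/(160.0600−116.2700)=-0.1496; B=V−Δ·S=23.5966
Each (Δ,B) replicates both successor values, so the strategy is self-financing and V0 is arbitrage-free.

(0,0): Delta=-0.1496 Bond=23.5966
(1,0): Delta=-1.0000 Bond=123.1845
(1,1): Delta=-0.0783 Bond=12.8953
V0=1.0121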